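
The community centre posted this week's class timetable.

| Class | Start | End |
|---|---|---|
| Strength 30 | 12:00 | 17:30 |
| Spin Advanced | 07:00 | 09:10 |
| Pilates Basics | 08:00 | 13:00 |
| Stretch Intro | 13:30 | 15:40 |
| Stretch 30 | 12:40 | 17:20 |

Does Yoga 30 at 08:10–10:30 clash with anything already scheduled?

Spin Advanced: starts 07:00 before Yoga 30 ends 10:30, and ends 09:10 after Yoga 30 starts 08:10 → overlap.
Pilates Basics: starts 08:00 before Yoga 30 ends 10:30, and ends 13:00 after Yoga 30 starts 08:10 → overlap.
Strength 30: starts 12:00 at or after Yoga 30 ends 10:30 → clear.
Stretch 30: starts 12:40 at or after Yoga 30 ends 10:30 → clear.
Stretch Intro: starts 13:30 at or after Yoga 30 ends 10:30 → clear.
Yoga 30 overlaps Spin Advanced, Pilates Basics.

Yes — it overlaps Pilates Basics, Spin Advanced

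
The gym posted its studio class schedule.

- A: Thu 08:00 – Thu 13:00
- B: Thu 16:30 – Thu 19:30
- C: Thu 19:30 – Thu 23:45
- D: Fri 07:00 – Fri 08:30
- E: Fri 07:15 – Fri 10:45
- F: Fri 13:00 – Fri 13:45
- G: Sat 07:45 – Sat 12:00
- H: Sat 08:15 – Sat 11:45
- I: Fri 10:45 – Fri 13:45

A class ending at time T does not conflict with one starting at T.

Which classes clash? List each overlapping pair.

Check each pair: they overlap iff neither finishes before the other starts.
Sorted by start: A, B, C, D, E, I, F, G, H.
B starts after A ends; A is clear from here.
C starts exactly when B ends (back-to-back, no overlap); B is clear from here.
D starts after C ends; C is clear from here.
E starts before D ends → D and E overlap.
I starts after D ends; D is clear from here.
I starts exactly when E ends (back-to-back, no overlap); E is clear from here.
F starts before I ends → I and F overlap.
G starts after I ends; I is clear from here.
G starts after F ends; F is clear from here.
H starts before G ends → G and H overlap.

D & E, F & I, G & H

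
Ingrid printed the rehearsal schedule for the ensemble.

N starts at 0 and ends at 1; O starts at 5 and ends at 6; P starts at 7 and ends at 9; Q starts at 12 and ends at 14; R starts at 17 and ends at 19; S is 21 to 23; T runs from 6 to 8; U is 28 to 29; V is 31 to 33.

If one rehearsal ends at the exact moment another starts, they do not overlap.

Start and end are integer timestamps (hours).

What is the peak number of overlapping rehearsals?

Sort all start/end points and keep a running count:
0 start N → 1
1 end N → 0
5 start O → 1
6 end O → 0
6 start T → 1
7 start P → 2
8 end T → 1
9 end P → 0
12 start Q → 1
14 end Q → 0
17 start R → 1
19 end R → 0
21 start S → 1
23 end S → 0
28 start U → 1
29 end U → 0
31 start V → 1
33 end V → 0
Peak is 2, at 7 (P, T).

2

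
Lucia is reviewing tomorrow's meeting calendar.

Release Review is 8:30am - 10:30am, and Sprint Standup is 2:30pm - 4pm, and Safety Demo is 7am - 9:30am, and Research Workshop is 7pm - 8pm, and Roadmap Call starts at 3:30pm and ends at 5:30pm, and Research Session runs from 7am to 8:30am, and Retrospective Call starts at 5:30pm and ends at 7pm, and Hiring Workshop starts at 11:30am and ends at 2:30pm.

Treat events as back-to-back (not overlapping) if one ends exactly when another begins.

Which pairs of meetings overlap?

Release Review & Safety Demo, Research Session & Safety Demo, Roadmap Call & Sprint Standup

Sorted by start: Safety Demo, Research Session, Release Review, Hiring Workshop, Sprint Standup, Roadmap Call, Retrospective Call, Research Workshop.
Research Session starts before Safety Demo ends → Safety Demo and Research Session overlap.
Release Review starts before Safety Demo ends → Safety Demo and Release Review overlap.
Hiring Workshop starts after Safety Demo ends; Safety Demo is clear from here.
Release Review starts exactly when Research Session ends (back-to-back, no overlap); Research Session is clear from here.
Hiring Workshop starts after Release Review ends; Release Review is clear from here.
Sprint Standup starts exactly when Hiring Workshop ends (back-to-back, no overlap); Hiring Workshop is clear from here.
Roadmap Call starts before Sprint Standup ends → Sprint Standup and Roadmap Call overlap.
Retrospective Call starts after Sprint Standup ends; Sprint Standup is clear from here.
Retrospective Call starts exactly when Roadmap Call ends (back-to-back, no overlap); Roadmap Call is clear from here.
Research Workshop starts exactly when Retrospective Call ends (back-to-back, no overlap).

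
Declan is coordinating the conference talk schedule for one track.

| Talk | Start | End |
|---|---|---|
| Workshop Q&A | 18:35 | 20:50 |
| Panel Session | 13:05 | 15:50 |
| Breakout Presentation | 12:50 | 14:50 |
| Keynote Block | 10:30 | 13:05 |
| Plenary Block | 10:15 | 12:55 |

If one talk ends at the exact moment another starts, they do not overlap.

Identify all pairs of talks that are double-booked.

Sorted by start: Plenary Block, Keynote Block, Breakout Presentation, Panel Session, Workshop Q&A.
Keynote Block starts before Plenary Block ends → Plenary Block and Keynote Block overlap.
Breakout Presentation starts before Plenary Block ends → Plenary Block and Breakout Presentation overlap.
Panel Session starts after Plenary Block ends, so Plenary Block has no further overlaps.
Breakout Presentation starts before Keynote Block ends → Keynote Block and Breakout Presentation overlap.
Panel Session starts exactly when Keynote Block ends (back-to-back, no overlap), so Keynote Block has no further overlaps.
Panel Session starts before Breakout Presentation ends → Breakout Presentation and Panel Session overlap.
Workshop Q&A starts after Breakout Presentation ends.
Workshop Q&A starts after Panel Session ends.

Breakout Presentation & Keynote Block, Breakout Presentation & Panel Session, Breakout Presentation & Plenary Block, Keynote Block & Plenary Block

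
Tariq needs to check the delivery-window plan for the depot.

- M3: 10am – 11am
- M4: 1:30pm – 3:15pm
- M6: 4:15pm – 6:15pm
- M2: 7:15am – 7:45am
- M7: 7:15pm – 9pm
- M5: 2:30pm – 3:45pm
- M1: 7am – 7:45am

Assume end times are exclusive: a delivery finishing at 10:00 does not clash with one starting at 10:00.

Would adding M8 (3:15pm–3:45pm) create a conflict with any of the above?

Yes — it overlaps M5

M1: ends 7:45am at or before M8 starts 3:15pm → clear.
M2: ends 7:45am at or before M8 starts 3:15pm → clear.
M3: ends 11am at or before M8 starts 3:15pm → clear.
M4: ends 3:15pm at or before M8 starts 3:15pm → clear.
M5: starts 2:30pm before M8 ends 3:45pm, and ends 3:45pm after M8 starts 3:15pm → overlap.
M6: starts 4:15pm at or after M8 ends 3:45pm → clear.
M7: starts 7:15pm at or after M8 ends 3:45pm → clear.
M8 overlaps M5.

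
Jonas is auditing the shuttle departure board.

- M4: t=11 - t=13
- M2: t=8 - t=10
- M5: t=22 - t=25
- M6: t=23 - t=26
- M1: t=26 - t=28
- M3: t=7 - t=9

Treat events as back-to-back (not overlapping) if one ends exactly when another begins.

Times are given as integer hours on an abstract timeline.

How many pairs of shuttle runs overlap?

2

Sorted by start: M3, M2, M4, M5, M6, M1.
M2 starts before M3 ends → M3 and M2 overlap.
M4 starts after M3 ends, so nothing later overlaps M3 either.
M4 starts after M2 ends, so nothing later overlaps M2 either.
M5 starts after M4 ends, so nothing later overlaps M4 either.
M6 starts before M5 ends → M5 and M6 overlap.
M1 starts after M5 ends.
M1 starts exactly when M6 ends (back-to-back, no overlap).
Overlapping pairs: M2 & M3, M5 & M6 — 2 in total.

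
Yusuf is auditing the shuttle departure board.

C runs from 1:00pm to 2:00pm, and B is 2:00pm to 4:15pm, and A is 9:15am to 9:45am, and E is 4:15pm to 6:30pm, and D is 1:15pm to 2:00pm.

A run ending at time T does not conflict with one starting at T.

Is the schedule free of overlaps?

Check each pair: they overlap iff neither finishes before the other starts.
Sorted by start: A, C, D, B, E.
C starts after A ends; A is clear from here.
D starts before C ends → C and D overlap.
That's a conflict, so the schedule is not conflict-free.

No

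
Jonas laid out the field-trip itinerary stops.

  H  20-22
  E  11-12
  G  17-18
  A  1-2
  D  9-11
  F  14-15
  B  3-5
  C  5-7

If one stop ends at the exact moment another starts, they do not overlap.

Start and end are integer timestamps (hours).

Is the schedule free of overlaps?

Two intervals overlap when each starts before the other ends.
Sorted by start: A, B, C, D, E, F, G, H.
B starts after A ends; A is clear from here.
C starts exactly when B ends (back-to-back, no overlap); B is clear from here.
D starts after C ends; C is clear from here.
E starts exactly when D ends (back-to-back, no overlap); D is clear from here.
F starts after E ends; E is clear from here.
G starts after F ends; F is clear from here.
H starts after G ends.
Every pair is clear; the schedule has no overlaps.

Yes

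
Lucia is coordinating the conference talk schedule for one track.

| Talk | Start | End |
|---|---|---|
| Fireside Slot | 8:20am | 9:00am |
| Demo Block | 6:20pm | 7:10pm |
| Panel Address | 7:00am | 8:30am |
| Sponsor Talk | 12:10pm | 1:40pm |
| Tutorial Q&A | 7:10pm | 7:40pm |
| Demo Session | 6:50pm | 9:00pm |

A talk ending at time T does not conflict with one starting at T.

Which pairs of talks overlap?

Two intervals overlap when each starts before the other ends.
Sorted by start: Panel Address, Fireside Slot, Sponsor Talk, Demo Block, Demo Session, Tutorial Q&A.
Fireside Slot starts before Panel Address ends → Panel Address and Fireside Slot overlap.
Sponsor Talk starts after Panel Address ends — done with Panel Address.
Sponsor Talk starts after Fireside Slot ends — done with Fireside Slot.
Demo Block starts after Sponsor Talk ends — done with Sponsor Talk.
Demo Session starts before Demo Block ends → Demo Block and Demo Session overlap.
Tutorial Q&A starts exactly when Demo Block ends (back-to-back, no overlap).
Tutorial Q&A starts before Demo Session ends → Demo Session and Tutorial Q&A overlap.

Demo Block & Demo Session, Demo Session & Tutorial Q&A, Fireside Slot & Panel Address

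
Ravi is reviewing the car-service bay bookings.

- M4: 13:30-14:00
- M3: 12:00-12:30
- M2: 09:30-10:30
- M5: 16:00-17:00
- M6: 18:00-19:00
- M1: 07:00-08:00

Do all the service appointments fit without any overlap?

Sorted by start: M1, M2, M3, M4, M5, M6.
M2 starts after M1 ends, so nothing later overlaps M1 either.
M3 starts after M2 ends, so nothing later overlaps M2 either.
M4 starts after M3 ends, so nothing later overlaps M3 either.
M5 starts after M4 ends, so nothing later overlaps M4 either.
M6 starts after M5 ends.
Every pair is clear; the schedule has no overlaps.

Yes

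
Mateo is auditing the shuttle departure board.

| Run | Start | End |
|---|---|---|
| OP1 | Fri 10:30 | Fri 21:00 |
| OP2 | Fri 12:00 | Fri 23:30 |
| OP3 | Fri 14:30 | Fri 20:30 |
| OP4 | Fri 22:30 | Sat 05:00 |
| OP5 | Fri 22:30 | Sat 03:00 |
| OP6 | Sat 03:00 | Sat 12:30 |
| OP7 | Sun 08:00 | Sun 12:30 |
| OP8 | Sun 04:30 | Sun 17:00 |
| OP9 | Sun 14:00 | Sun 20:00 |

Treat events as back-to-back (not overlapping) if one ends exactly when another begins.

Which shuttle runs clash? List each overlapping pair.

Sorted by start: OP1, OP2, OP3, OP4, OP5, OP6, OP8, OP7, OP9.
OP2 starts before OP1 ends → OP1 and OP2 overlap.
OP3 starts before OP1 ends → OP1 and OP3 overlap.
OP4 starts after OP1 ends, so nothing later overlaps OP1 either.
OP3 starts before OP2 ends → OP2 and OP3 overlap.
OP4 starts before OP2 ends → OP2 and OP4 overlap.
OP5 starts before OP2 ends → OP2 and OP5 overlap.
OP6 starts after OP2 ends, so nothing later overlaps OP2 either.
OP4 starts after OP3 ends, so nothing later overlaps OP3 either.
OP5 starts before OP4 ends → OP4 and OP5 overlap.
OP6 starts before OP4 ends → OP4 and OP6 overlap.
OP8 starts after OP4 ends, so nothing later overlaps OP4 either.
OP6 starts exactly when OP5 ends (back-to-back, no overlap), so nothing later overlaps OP5 either.
OP8 starts after OP6 ends, so nothing later overlaps OP6 either.
OP7 starts before OP8 ends → OP8 and OP7 overlap.
OP9 starts before OP8 ends → OP8 and OP9 overlap.
OP9 starts after OP7 ends.

OP1 & OP2, OP1 & OP3, OP2 & OP3, OP2 & OP4, OP2 & OP5, OP4 & OP5, OP4 & OP6, OP7 & OP8, OP8 & OP9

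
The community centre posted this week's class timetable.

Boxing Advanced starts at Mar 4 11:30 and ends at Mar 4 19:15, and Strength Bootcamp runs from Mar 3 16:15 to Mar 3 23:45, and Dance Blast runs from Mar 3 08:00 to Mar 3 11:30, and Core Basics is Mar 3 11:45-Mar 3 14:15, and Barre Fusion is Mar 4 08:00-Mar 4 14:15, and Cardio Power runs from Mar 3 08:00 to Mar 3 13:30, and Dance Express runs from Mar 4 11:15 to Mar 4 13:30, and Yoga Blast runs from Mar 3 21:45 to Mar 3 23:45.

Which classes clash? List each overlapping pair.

Sorted by start: Dance Blast, Cardio Power, Core Basics, Strength Bootcamp, Yoga Blast, Barre Fusion, Dance Express, Boxing Advanced.
Cardio Power starts before Dance Blast ends → Dance Blast and Cardio Power overlap.
Core Basics starts after Dance Blast ends — done with Dance Blast.
Core Basics starts before Cardio Power ends → Cardio Power and Core Basics overlap.
Strength Bootcamp starts after Cardio Power ends — done with Cardio Power.
Strength Bootcamp starts after Core Basics ends — done with Core Basics.
Yoga Blast starts before Strength Bootcamp ends → Strength Bootcamp and Yoga Blast overlap.
Barre Fusion starts after Strength Bootcamp ends — done with Strength Bootcamp.
Barre Fusion starts after Yoga Blast ends — done with Yoga Blast.
Dance Express starts before Barre Fusion ends → Barre Fusion and Dance Express overlap.
Boxing Advanced starts before Barre Fusion ends → Barre Fusion and Boxing Advanced overlap.
Boxing Advanced starts before Dance Express ends → Dance Express and Boxing Advanced overlap.

Barre Fusion & Boxing Advanced, Barre Fusion & Dance Express, Boxing Advanced & Dance Express, Cardio Power & Core Basics, Cardio Power & Dance Blast, Strength Bootcamp & Yoga Blast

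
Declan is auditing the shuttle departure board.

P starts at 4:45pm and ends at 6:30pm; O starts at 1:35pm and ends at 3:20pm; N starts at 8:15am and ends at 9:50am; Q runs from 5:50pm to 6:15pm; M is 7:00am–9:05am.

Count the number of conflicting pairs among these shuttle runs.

2

Two intervals overlap when each starts before the other ends.
Sorted by start: M, N, O, P, Q.
N starts before M ends → M and N overlap.
O starts after M ends, so M has no further overlaps.
O starts after N ends, so N has no further overlaps.
P starts after O ends, so O has no further overlaps.
Q starts before P ends → P and Q overlap.
Overlapping pairs: M & N, P & Q — 2 in total.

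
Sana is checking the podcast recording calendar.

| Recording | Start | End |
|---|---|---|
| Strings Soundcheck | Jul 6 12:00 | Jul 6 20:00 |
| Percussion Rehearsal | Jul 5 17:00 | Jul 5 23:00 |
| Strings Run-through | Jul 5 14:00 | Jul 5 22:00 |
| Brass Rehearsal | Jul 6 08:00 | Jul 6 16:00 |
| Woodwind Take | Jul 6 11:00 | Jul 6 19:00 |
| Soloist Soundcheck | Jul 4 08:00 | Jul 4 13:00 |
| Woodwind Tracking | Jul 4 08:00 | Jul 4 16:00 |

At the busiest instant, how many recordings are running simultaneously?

3

Sweep the timeline, counting +1 at each start and −1 at each end (ends before starts at a tie):
Jul 4 08:00 start Soloist Soundcheck → 1
Jul 4 08:00 start Woodwind Tracking → 2
Jul 4 13:00 end Soloist Soundcheck → 1
Jul 4 16:00 end Woodwind Tracking → 0
Jul 5 14:00 start Strings Run-through → 1
Jul 5 17:00 start Percussion Rehearsal → 2
Jul 5 22:00 end Strings Run-through → 1
Jul 5 23:00 end Percussion Rehearsal → 0
Jul 6 08:00 start Brass Rehearsal → 1
Jul 6 11:00 start Woodwind Take → 2
Jul 6 12:00 start Strings Soundcheck → 3
Jul 6 16:00 end Brass Rehearsal → 2
Jul 6 19:00 end Woodwind Take → 1
Jul 6 20:00 end Strings Soundcheck → 0
Peak is 3, at Jul 6 12:00 (Brass Rehearsal, Strings Soundcheck, Woodwind Take).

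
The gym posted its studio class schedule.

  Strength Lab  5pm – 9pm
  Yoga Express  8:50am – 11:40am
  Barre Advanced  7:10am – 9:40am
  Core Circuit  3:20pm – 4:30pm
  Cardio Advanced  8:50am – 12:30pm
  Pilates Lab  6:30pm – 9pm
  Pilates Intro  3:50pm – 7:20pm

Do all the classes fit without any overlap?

Sorted by start: Barre Advanced, Cardio Advanced, Yoga Express, Core Circuit, Pilates Intro, Strength Lab, Pilates Lab.
Cardio Advanced starts before Barre Advanced ends → Barre Advanced and Cardio Advanced overlap.
That's a conflict, so the schedule is not conflict-free.

No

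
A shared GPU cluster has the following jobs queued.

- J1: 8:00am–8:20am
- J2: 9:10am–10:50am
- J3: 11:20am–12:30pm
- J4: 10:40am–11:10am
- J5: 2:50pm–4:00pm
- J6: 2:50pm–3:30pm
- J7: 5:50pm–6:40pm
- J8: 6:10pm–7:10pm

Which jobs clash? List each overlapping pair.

Check each pair: they overlap iff neither finishes before the other starts.
Sorted by start: J1, J2, J4, J3, J5, J6, J7, J8.
J2 starts after J1 ends — done with J1.
J4 starts before J2 ends → J2 and J4 overlap.
J3 starts after J2 ends — done with J2.
J3 starts after J4 ends — done with J4.
J5 starts after J3 ends — done with J3.
J6 starts before J5 ends → J5 and J6 overlap.
J7 starts after J5 ends — done with J5.
J7 starts after J6 ends — done with J6.
J8 starts before J7 ends → J7 and J8 overlap.

J2 & J4, J5 & J6, J7 & J8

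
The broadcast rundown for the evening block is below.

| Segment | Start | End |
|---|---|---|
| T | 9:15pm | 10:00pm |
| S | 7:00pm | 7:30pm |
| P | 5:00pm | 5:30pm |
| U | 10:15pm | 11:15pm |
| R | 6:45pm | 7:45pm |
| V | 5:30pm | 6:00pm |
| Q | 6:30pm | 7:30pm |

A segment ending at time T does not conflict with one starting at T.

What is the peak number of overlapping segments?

Sweep the timeline, counting +1 at each start and −1 at each end (ends before starts at a tie):
5:00pm start P → 1
5:30pm end P → 0
5:30pm start V → 1
6:00pm end V → 0
6:30pm start Q → 1
6:45pm start R → 2
7:00pm start S → 3
7:30pm end Q → 2
7:30pm end S → 1
7:45pm end R → 0
9:15pm start T → 1
10:00pm end T → 0
10:15pm start U → 1
11:15pm end U → 0
Peak is 3, at 7:00pm (Q, R, S).

3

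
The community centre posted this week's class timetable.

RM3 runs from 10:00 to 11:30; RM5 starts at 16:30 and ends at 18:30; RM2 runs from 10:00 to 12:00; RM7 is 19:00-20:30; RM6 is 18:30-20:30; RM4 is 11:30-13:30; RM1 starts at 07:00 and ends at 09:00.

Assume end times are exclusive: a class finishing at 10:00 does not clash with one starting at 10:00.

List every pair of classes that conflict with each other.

RM2 & RM3, RM2 & RM4, RM6 & RM7

Check each pair: they overlap iff neither finishes before the other starts.
Sorted by start: RM1, RM2, RM3, RM4, RM5, RM6, RM7.
RM2 starts after RM1 ends, so RM1 has no further overlaps.
RM3 starts before RM2 ends → RM2 and RM3 overlap.
RM4 starts before RM2 ends → RM2 and RM4 overlap.
RM5 starts after RM2 ends, so RM2 has no further overlaps.
RM4 starts exactly when RM3 ends (back-to-back, no overlap), so RM3 has no further overlaps.
RM5 starts after RM4 ends, so RM4 has no further overlaps.
RM6 starts exactly when RM5 ends (back-to-back, no overlap), so RM5 has no further overlaps.
RM7 starts before RM6 ends → RM6 and RM7 overlap.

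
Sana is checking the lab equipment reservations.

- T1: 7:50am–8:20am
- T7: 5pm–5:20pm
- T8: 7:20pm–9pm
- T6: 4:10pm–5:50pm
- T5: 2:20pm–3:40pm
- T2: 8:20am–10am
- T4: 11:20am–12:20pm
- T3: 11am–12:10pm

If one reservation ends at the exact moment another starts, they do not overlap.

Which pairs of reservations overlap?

T3 & T4, T6 & T7

Sorted by start: T1, T2, T3, T4, T5, T6, T7, T8.
T2 starts exactly when T1 ends (back-to-back, no overlap) — done with T1.
T3 starts after T2 ends — done with T2.
T4 starts before T3 ends → T3 and T4 overlap.
T5 starts after T3 ends — done with T3.
T5 starts after T4 ends — done with T4.
T6 starts after T5 ends — done with T5.
T7 starts before T6 ends → T6 and T7 overlap.
T8 starts after T6 ends.
T8 starts after T7 ends.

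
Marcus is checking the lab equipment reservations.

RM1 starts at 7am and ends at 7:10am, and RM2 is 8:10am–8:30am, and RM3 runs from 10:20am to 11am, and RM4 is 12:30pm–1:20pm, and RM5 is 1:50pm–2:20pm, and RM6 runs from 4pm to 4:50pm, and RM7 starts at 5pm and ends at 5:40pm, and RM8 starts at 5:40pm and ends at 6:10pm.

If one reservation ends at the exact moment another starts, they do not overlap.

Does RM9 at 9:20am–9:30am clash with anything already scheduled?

No — it doesn't clash with anything

RM1: ends 7:10am at or before RM9 starts 9:20am → clear.
RM2: ends 8:30am at or before RM9 starts 9:20am → clear.
RM3: starts 10:20am at or after RM9 ends 9:30am → clear.
RM4: starts 12:30pm at or after RM9 ends 9:30am → clear.
RM5: starts 1:50pm at or after RM9 ends 9:30am → clear.
RM6: starts 4pm at or after RM9 ends 9:30am → clear.
RM7: starts 5pm at or after RM9 ends 9:30am → clear.
RM8: starts 5:40pm at or after RM9 ends 9:30am → clear.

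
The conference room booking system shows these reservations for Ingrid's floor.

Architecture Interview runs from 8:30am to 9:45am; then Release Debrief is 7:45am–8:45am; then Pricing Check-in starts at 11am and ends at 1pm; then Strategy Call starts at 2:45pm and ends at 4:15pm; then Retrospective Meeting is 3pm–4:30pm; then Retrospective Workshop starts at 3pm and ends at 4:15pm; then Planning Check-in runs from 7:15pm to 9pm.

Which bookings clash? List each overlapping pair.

Architecture Interview & Release Debrief, Retrospective Meeting & Retrospective Workshop, Retrospective Meeting & Strategy Call, Retrospective Workshop & Strategy Call

Sorted by start: Release Debrief, Architecture Interview, Pricing Check-in, Strategy Call, Retrospective Meeting, Retrospective Workshop, Planning Check-in.
Architecture Interview starts before Release Debrief ends → Release Debrief and Architecture Interview overlap.
Pricing Check-in starts after Release Debrief ends — done with Release Debrief.
Pricing Check-in starts after Architecture Interview ends — done with Architecture Interview.
Strategy Call starts after Pricing Check-in ends — done with Pricing Check-in.
Retrospective Meeting starts before Strategy Call ends → Strategy Call and Retrospective Meeting overlap.
Retrospective Workshop starts before Strategy Call ends → Strategy Call and Retrospective Workshop overlap.
Planning Check-in starts after Strategy Call ends.
Retrospective Workshop starts before Retrospective Meeting ends → Retrospective Meeting and Retrospective Workshop overlap.
Planning Check-in starts after Retrospective Meeting ends.
Planning Check-in starts after Retrospective Workshop ends.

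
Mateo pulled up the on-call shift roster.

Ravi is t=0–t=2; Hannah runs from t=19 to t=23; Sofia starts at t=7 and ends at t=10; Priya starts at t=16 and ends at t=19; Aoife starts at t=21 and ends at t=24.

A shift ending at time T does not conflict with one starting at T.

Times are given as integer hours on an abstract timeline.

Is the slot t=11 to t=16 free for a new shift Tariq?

Ravi: ends t=2 at or before Tariq starts t=11 → clear.
Sofia: ends t=10 at or before Tariq starts t=11 → clear.
Priya: starts t=16 at or after Tariq ends t=16 → clear.
Hannah: starts t=19 at or after Tariq ends t=16 → clear.
Aoife: starts t=21 at or after Tariq ends t=16 → clear.

Yes — the slot is free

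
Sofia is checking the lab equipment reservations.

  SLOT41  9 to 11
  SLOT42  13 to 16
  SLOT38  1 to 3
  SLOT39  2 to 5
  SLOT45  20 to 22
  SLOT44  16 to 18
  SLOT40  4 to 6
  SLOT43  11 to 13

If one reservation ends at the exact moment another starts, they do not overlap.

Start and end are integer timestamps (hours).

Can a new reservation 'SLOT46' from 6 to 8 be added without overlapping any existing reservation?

SLOT38: ends 3 at or before SLOT46 starts 6 → clear.
SLOT39: ends 5 at or before SLOT46 starts 6 → clear.
SLOT40: ends 6 at or before SLOT46 starts 6 → clear.
SLOT41: starts 9 at or after SLOT46 ends 8 → clear.
SLOT43: starts 11 at or after SLOT46 ends 8 → clear.
SLOT42: starts 13 at or after SLOT46 ends 8 → clear.
SLOT44: starts 16 at or after SLOT46 ends 8 → clear.
SLOT45: starts 20 at or after SLOT46 ends 8 → clear.

Yes — the slot is free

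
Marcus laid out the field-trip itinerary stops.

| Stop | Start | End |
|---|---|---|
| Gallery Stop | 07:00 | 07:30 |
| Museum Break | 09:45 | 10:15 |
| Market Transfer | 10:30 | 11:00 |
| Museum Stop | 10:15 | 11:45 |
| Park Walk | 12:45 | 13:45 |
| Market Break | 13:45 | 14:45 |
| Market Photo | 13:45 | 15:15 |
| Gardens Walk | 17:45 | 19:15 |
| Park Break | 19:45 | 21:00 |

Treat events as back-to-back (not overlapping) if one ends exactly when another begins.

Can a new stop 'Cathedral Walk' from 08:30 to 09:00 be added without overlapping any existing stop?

Gallery Stop: ends 07:30 at or before Cathedral Walk starts 08:30 → clear.
Museum Break: starts 09:45 at or after Cathedral Walk ends 09:00 → clear.
Museum Stop: starts 10:15 at or after Cathedral Walk ends 09:00 → clear.
Market Transfer: starts 10:30 at or after Cathedral Walk ends 09:00 → clear.
Park Walk: starts 12:45 at or after Cathedral Walk ends 09:00 → clear.
Market Break: starts 13:45 at or after Cathedral Walk ends 09:00 → clear.
Market Photo: starts 13:45 at or after Cathedral Walk ends 09:00 → clear.
Gardens Walk: starts 17:45 at or after Cathedral Walk ends 09:00 → clear.
Park Break: starts 19:45 at or after Cathedral Walk ends 09:00 → clear.

Yes — the slot is free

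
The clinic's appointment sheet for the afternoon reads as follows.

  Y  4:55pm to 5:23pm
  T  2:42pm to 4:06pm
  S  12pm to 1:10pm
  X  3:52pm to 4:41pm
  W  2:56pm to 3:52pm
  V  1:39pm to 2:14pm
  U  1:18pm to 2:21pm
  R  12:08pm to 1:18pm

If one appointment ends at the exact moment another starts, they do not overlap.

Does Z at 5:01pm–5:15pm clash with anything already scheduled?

S: ends 1:10pm at or before Z starts 5:01pm → clear.
R: ends 1:18pm at or before Z starts 5:01pm → clear.
U: ends 2:21pm at or before Z starts 5:01pm → clear.
V: ends 2:14pm at or before Z starts 5:01pm → clear.
T: ends 4:06pm at or before Z starts 5:01pm → clear.
W: ends 3:52pm at or before Z starts 5:01pm → clear.
X: ends 4:41pm at or before Z starts 5:01pm → clear.
Y: starts 4:55pm before Z ends 5:15pm, and ends 5:23pm after Z starts 5:01pm → overlap.
Z overlaps Y.

Yes — it overlaps Y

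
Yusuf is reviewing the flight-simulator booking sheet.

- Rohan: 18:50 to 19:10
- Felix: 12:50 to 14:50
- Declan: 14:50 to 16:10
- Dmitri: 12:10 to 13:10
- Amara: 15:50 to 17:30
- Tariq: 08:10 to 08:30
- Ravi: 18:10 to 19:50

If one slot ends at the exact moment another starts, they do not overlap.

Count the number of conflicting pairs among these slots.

3

Sorted by start: Tariq, Dmitri, Felix, Declan, Amara, Ravi, Rohan.
Dmitri starts after Tariq ends; Tariq is clear from here.
Felix starts before Dmitri ends → Dmitri and Felix overlap.
Declan starts after Dmitri ends; Dmitri is clear from here.
Declan starts exactly when Felix ends (back-to-back, no overlap); Felix is clear from here.
Amara starts before Declan ends → Declan and Amara overlap.
Ravi starts after Declan ends; Declan is clear from here.
Ravi starts after Amara ends; Amara is clear from here.
Rohan starts before Ravi ends → Ravi and Rohan overlap.
Overlapping pairs: Amara & Declan, Dmitri & Felix, Ravi & Rohan — 3 in total.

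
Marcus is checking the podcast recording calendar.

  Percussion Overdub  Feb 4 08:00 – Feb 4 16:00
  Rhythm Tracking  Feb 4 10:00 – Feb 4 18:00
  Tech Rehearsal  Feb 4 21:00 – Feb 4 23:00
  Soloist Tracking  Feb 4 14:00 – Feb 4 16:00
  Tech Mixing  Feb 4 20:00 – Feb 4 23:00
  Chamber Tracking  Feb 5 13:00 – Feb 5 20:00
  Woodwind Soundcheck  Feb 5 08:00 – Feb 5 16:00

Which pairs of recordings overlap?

Chamber Tracking & Woodwind Soundcheck, Percussion Overdub & Rhythm Tracking, Percussion Overdub & Soloist Tracking, Rhythm Tracking & Soloist Tracking, Tech Mixing & Tech Rehearsal

Two intervals overlap when each starts before the other ends.
Sorted by start: Percussion Overdub, Rhythm Tracking, Soloist Tracking, Tech Mixing, Tech Rehearsal, Woodwind Soundcheck, Chamber Tracking.
Rhythm Tracking starts before Percussion Overdub ends → Percussion Overdub and Rhythm Tracking overlap.
Soloist Tracking starts before Percussion Overdub ends → Percussion Overdub and Soloist Tracking overlap.
Tech Mixing starts after Percussion Overdub ends; Percussion Overdub is clear from here.
Soloist Tracking starts before Rhythm Tracking ends → Rhythm Tracking and Soloist Tracking overlap.
Tech Mixing starts after Rhythm Tracking ends; Rhythm Tracking is clear from here.
Tech Mixing starts after Soloist Tracking ends; Soloist Tracking is clear from here.
Tech Rehearsal starts before Tech Mixing ends → Tech Mixing and Tech Rehearsal overlap.
Woodwind Soundcheck starts after Tech Mixing ends; Tech Mixing is clear from here.
Woodwind Soundcheck starts after Tech Rehearsal ends; Tech Rehearsal is clear from here.
Chamber Tracking starts before Woodwind Soundcheck ends → Woodwind Soundcheck and Chamber Tracking overlap.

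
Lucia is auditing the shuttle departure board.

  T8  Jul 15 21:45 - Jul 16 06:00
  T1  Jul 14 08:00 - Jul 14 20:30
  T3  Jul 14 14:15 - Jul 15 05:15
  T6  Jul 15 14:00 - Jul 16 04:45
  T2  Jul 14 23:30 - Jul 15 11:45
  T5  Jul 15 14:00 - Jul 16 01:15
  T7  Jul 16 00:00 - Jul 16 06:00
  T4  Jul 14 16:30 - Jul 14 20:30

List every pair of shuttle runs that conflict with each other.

T1 & T3, T1 & T4, T2 & T3, T3 & T4, T5 & T6, T5 & T7, T5 & T8, T6 & T7, T6 & T8, T7 & T8

Two intervals overlap when each starts before the other ends.
Sorted by start: T1, T3, T4, T2, T5, T6, T8, T7.
T3 starts before T1 ends → T1 and T3 overlap.
T4 starts before T1 ends → T1 and T4 overlap.
T2 starts after T1 ends; T1 is clear from here.
T4 starts before T3 ends → T3 and T4 overlap.
T2 starts before T3 ends → T3 and T2 overlap.
T5 starts after T3 ends; T3 is clear from here.
T2 starts after T4 ends; T4 is clear from here.
T5 starts after T2 ends; T2 is clear from here.
T6 starts before T5 ends → T5 and T6 overlap.
T8 starts before T5 ends → T5 and T8 overlap.
T7 starts before T5 ends → T5 and T7 overlap.
T8 starts before T6 ends → T6 and T8 overlap.
T7 starts before T6 ends → T6 and T7 overlap.
T7 starts before T8 ends → T8 and T7 overlap.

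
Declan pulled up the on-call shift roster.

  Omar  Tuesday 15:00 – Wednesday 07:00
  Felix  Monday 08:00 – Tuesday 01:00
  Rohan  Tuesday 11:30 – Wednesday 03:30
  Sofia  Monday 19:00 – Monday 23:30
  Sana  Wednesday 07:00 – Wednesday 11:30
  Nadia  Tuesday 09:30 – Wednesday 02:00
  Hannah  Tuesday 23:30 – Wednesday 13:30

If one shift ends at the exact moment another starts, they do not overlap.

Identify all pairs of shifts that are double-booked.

Felix & Sofia, Hannah & Nadia, Hannah & Omar, Hannah & Rohan, Hannah & Sana, Nadia & Omar, Nadia & Rohan, Omar & Rohan

Sorted by start: Felix, Sofia, Nadia, Rohan, Omar, Hannah, Sana.
Sofia starts before Felix ends → Felix and Sofia overlap.
Nadia starts after Felix ends, so Felix has no further overlaps.
Nadia starts after Sofia ends, so Sofia has no further overlaps.
Rohan starts before Nadia ends → Nadia and Rohan overlap.
Omar starts before Nadia ends → Nadia and Omar overlap.
Hannah starts before Nadia ends → Nadia and Hannah overlap.
Sana starts after Nadia ends.
Omar starts before Rohan ends → Rohan and Omar overlap.
Hannah starts before Rohan ends → Rohan and Hannah overlap.
Sana starts after Rohan ends.
Hannah starts before Omar ends → Omar and Hannah overlap.
Sana starts exactly when Omar ends (back-to-back, no overlap).
Sana starts before Hannah ends → Hannah and Sana overlap.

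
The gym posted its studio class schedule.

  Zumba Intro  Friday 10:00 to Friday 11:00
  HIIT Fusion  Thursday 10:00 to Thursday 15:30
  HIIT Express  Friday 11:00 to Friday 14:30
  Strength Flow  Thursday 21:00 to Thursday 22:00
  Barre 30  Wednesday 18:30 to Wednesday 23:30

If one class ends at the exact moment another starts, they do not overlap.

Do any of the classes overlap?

No

Sorted by start: Barre 30, HIIT Fusion, Strength Flow, Zumba Intro, HIIT Express.
HIIT Fusion starts after Barre 30 ends, so nothing later overlaps Barre 30 either.
Strength Flow starts after HIIT Fusion ends, so nothing later overlaps HIIT Fusion either.
Zumba Intro starts after Strength Flow ends, so nothing later overlaps Strength Flow either.
HIIT Express starts exactly when Zumba Intro ends (back-to-back, no overlap).
Every pair is clear; the schedule has no overlaps.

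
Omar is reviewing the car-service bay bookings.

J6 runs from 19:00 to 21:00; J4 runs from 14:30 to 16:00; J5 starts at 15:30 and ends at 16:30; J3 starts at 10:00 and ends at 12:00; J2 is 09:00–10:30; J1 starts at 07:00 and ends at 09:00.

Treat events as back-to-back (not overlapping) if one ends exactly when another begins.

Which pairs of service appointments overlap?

Two intervals overlap when each starts before the other ends.
Sorted by start: J1, J2, J3, J4, J5, J6.
J2 starts exactly when J1 ends (back-to-back, no overlap), so J1 has no further overlaps.
J3 starts before J2 ends → J2 and J3 overlap.
J4 starts after J2 ends, so J2 has no further overlaps.
J4 starts after J3 ends, so J3 has no further overlaps.
J5 starts before J4 ends → J4 and J5 overlap.
J6 starts after J4 ends.
J6 starts after J5 ends.

J2 & J3, J4 & J5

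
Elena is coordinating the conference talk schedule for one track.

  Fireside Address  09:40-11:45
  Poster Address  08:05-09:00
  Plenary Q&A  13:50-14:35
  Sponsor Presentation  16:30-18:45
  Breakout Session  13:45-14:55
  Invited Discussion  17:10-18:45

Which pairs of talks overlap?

Two intervals overlap when each starts before the other ends.
Sorted by start: Poster Address, Fireside Address, Breakout Session, Plenary Q&A, Sponsor Presentation, Invited Discussion.
Fireside Address starts after Poster Address ends, so nothing later overlaps Poster Address either.
Breakout Session starts after Fireside Address ends, so nothing later overlaps Fireside Address either.
Plenary Q&A starts before Breakout Session ends → Breakout Session and Plenary Q&A overlap.
Sponsor Presentation starts after Breakout Session ends, so nothing later overlaps Breakout Session either.
Sponsor Presentation starts after Plenary Q&A ends, so nothing later overlaps Plenary Q&A either.
Invited Discussion starts before Sponsor Presentation ends → Sponsor Presentation and Invited Discussion overlap.

Breakout Session & Plenary Q&A, Invited Discussion & Sponsor Presentation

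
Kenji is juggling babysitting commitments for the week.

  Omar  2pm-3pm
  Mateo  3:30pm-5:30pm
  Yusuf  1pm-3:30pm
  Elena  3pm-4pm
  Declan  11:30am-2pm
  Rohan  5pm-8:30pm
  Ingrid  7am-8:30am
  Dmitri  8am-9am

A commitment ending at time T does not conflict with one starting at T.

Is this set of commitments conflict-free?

Sorted by start: Ingrid, Dmitri, Declan, Yusuf, Omar, Elena, Mateo, Rohan.
Dmitri starts before Ingrid ends → Ingrid and Dmitri overlap.
That's a conflict, so the schedule is not conflict-free.

No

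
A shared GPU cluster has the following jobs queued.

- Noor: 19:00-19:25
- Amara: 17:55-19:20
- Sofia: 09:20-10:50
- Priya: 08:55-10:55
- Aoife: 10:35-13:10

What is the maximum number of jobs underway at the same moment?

3

Walk through starts and ends in time order (an end at T is processed before a start at T):
08:55 start Priya → 1
09:20 start Sofia → 2
10:35 start Aoife → 3
10:50 end Sofia → 2
10:55 end Priya → 1
13:10 end Aoife → 0
17:55 start Amara → 1
19:00 start Noor → 2
19:20 end Amara → 1
19:25 end Noor → 0
Peak is 3, at 10:35 (Aoife, Priya, Sofia).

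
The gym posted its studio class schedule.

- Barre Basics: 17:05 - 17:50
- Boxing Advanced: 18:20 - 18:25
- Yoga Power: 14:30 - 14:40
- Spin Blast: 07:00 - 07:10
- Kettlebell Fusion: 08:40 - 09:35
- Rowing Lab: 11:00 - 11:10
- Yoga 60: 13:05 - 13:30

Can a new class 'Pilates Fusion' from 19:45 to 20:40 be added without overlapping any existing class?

Spin Blast: ends 07:10 at or before Pilates Fusion starts 19:45 → clear.
Kettlebell Fusion: ends 09:35 at or before Pilates Fusion starts 19:45 → clear.
Rowing Lab: ends 11:10 at or before Pilates Fusion starts 19:45 → clear.
Yoga 60: ends 13:30 at or before Pilates Fusion starts 19:45 → clear.
Yoga Power: ends 14:40 at or before Pilates Fusion starts 19:45 → clear.
Barre Basics: ends 17:50 at or before Pilates Fusion starts 19:45 → clear.
Boxing Advanced: ends 18:25 at or before Pilates Fusion starts 19:45 → clear.

Yes — the slot is free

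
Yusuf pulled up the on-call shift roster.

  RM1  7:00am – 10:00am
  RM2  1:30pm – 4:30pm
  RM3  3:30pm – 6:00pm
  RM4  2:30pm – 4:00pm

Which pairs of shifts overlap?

Sorted by start: RM1, RM2, RM4, RM3.
RM2 starts after RM1 ends, so RM1 has no further overlaps.
RM4 starts before RM2 ends → RM2 and RM4 overlap.
RM3 starts before RM2 ends → RM2 and RM3 overlap.
RM3 starts before RM4 ends → RM4 and RM3 overlap.

RM2 & RM3, RM2 & RM4, RM3 & RM4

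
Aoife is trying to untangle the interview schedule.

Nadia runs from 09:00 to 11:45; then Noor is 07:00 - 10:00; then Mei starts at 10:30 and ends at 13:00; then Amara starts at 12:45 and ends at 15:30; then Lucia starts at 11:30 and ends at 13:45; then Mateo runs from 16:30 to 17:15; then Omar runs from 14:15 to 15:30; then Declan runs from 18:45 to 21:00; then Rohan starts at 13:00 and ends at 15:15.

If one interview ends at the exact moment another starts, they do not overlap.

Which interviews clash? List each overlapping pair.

Amara & Lucia, Amara & Mei, Amara & Omar, Amara & Rohan, Lucia & Mei, Lucia & Nadia, Lucia & Rohan, Mei & Nadia, Nadia & Noor, Omar & Rohan

Sorted by start: Noor, Nadia, Mei, Lucia, Amara, Rohan, Omar, Mateo, Declan.
Nadia starts before Noor ends → Noor and Nadia overlap.
Mei starts after Noor ends; Noor is clear from here.
Mei starts before Nadia ends → Nadia and Mei overlap.
Lucia starts before Nadia ends → Nadia and Lucia overlap.
Amara starts after Nadia ends; Nadia is clear from here.
Lucia starts before Mei ends → Mei and Lucia overlap.
Amara starts before Mei ends → Mei and Amara overlap.
Rohan starts exactly when Mei ends (back-to-back, no overlap); Mei is clear from here.
Amara starts before Lucia ends → Lucia and Amara overlap.
Rohan starts before Lucia ends → Lucia and Rohan overlap.
Omar starts after Lucia ends; Lucia is clear from here.
Rohan starts before Amara ends → Amara and Rohan overlap.
Omar starts before Amara ends → Amara and Omar overlap.
Mateo starts after Amara ends; Amara is clear from here.
Omar starts before Rohan ends → Rohan and Omar overlap.
Mateo starts after Rohan ends; Rohan is clear from here.
Mateo starts after Omar ends; Omar is clear from here.
Declan starts after Mateo ends.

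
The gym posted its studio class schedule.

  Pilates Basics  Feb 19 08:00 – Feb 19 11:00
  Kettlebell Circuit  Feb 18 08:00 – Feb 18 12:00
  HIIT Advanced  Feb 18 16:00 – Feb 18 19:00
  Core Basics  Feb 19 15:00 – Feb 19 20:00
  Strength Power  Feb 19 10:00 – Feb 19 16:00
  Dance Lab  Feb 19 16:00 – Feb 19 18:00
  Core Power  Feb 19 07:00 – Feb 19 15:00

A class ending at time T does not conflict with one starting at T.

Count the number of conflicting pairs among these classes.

Sorted by start: Kettlebell Circuit, HIIT Advanced, Core Power, Pilates Basics, Strength Power, Core Basics, Dance Lab.
HIIT Advanced starts after Kettlebell Circuit ends; Kettlebell Circuit is clear from here.
Core Power starts after HIIT Advanced ends; HIIT Advanced is clear from here.
Pilates Basics starts before Core Power ends → Core Power and Pilates Basics overlap.
Strength Power starts before Core Power ends → Core Power and Strength Power overlap.
Core Basics starts exactly when Core Power ends (back-to-back, no overlap); Core Power is clear from here.
Strength Power starts before Pilates Basics ends → Pilates Basics and Strength Power overlap.
Core Basics starts after Pilates Basics ends; Pilates Basics is clear from here.
Core Basics starts before Strength Power ends → Strength Power and Core Basics overlap.
Dance Lab starts exactly when Strength Power ends (back-to-back, no overlap).
Dance Lab starts before Core Basics ends → Core Basics and Dance Lab overlap.
Overlapping pairs: Core Basics & Dance Lab, Core Basics & Strength Power, Core Power & Pilates Basics, Core Power & Strength Power, Pilates Basics & Strength Power — 5 in total.

5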